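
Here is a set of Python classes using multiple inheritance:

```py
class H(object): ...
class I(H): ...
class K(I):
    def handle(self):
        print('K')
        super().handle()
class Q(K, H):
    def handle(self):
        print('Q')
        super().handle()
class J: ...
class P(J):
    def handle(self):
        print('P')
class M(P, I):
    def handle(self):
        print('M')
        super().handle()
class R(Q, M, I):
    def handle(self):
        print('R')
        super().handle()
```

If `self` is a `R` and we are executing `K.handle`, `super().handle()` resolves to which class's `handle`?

L[R] = R + merge(L[Q], L[M], L[I], [Q M I])
  take Q:  [Q K I H object] + [M P J I H object] + [I H object] + [Q M I]
  take K:  [K I H object] + [M P J I H object] + [I H object] + [M I]
  take M:  [I H object] + [M P J I H object] + [I H object] + [M I]
  take P:  [I H object] + [P J I H object] + [I H object] + [I]
  take J:  [I H object] + [J I H object] + [I H object] + [I]
  take I:  [I H object] + [I H object] + [I H object] + [I]
  take H:  [H object] + [H object] + [H object]
  take object:  [object] + [object] + [object]
MRO: R Q K M P J I H object
super() in K.handle on a R instance goes to the class after K in R's MRO: M.

M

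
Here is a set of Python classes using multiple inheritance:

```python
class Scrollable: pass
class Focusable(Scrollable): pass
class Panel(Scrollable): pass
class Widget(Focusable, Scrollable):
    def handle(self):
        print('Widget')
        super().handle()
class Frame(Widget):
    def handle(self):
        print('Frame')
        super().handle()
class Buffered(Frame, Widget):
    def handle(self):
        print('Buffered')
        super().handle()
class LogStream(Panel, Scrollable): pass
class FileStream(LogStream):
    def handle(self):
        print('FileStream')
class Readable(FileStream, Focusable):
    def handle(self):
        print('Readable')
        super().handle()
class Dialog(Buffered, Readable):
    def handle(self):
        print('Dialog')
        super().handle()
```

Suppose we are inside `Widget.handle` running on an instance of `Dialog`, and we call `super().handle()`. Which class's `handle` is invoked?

Readable

L[Dialog] = Dialog + merge(L[Buffered], L[Readable], [Buffered Readable])
  take Buffered:  [Buffered Frame Widget Focusable Scrollable object] + [Readable FileStream LogStream Panel Focusable Scrollable object] + [Buffered Readable]
  take Frame:  [Frame Widget Focusable Scrollable object] + [Readable FileStream LogStream Panel Focusable Scrollable object] + [Readable]
  take Widget:  [Widget Focusable Scrollable object] + [Readable FileStream LogStream Panel Focusable Scrollable object] + [Readable]
  take Readable:  [Focusable Scrollable object] + [Readable FileStream LogStream Panel Focusable Scrollable object] + [Readable]
  take FileStream:  [Focusable Scrollable object] + [FileStream LogStream Panel Focusable Scrollable object]
  take LogStream:  [Focusable Scrollable object] + [LogStream Panel Focusable Scrollable object]
  take Panel:  [Focusable Scrollable object] + [Panel Focusable Scrollable object]
  take Focusable:  [Focusable Scrollable object] + [Focusable Scrollable object]
  take Scrollable:  [Scrollable object] + [Scrollable object]
  take object:  [object] + [object]
MRO: Dialog Buffered Frame Widget Readable FileStream LogStream Panel Focusable Scrollable object
super() in Widget.handle on a Dialog instance goes to the class after Widget in Dialog's MRO: Readable.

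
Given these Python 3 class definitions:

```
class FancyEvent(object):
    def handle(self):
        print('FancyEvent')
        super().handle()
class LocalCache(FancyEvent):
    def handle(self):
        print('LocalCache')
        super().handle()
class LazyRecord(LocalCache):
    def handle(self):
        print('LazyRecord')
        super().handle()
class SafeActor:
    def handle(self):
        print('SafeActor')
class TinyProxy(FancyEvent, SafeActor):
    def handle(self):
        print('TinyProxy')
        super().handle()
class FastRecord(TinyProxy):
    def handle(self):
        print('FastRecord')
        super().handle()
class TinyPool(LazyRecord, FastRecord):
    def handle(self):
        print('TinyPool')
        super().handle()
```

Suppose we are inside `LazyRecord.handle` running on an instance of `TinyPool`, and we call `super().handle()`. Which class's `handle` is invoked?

L[TinyPool] = TinyPool + merge(L[LazyRecord], L[FastRecord], [LazyRecord FastRecord])
  take LazyRecord:  [LazyRecord LocalCache FancyEvent object] + [FastRecord TinyProxy FancyEvent SafeActor object] + [LazyRecord FastRecord]
  take LocalCache:  [LocalCache FancyEvent object] + [FastRecord TinyProxy FancyEvent SafeActor object] + [FastRecord]
  take FastRecord:  [FancyEvent object] + [FastRecord TinyProxy FancyEvent SafeActor object] + [FastRecord]
  take TinyProxy:  [FancyEvent object] + [TinyProxy FancyEvent SafeActor object]
  take FancyEvent:  [FancyEvent object] + [FancyEvent SafeActor object]
  take SafeActor:  [object] + [SafeActor object]
  take object:  [object] + [object]
MRO: TinyPool LazyRecord LocalCache FastRecord TinyProxy FancyEvent SafeActor object
super() in LazyRecord.handle on a TinyPool instance goes to the class after LazyRecord in TinyPool's MRO: LocalCache.

LocalCache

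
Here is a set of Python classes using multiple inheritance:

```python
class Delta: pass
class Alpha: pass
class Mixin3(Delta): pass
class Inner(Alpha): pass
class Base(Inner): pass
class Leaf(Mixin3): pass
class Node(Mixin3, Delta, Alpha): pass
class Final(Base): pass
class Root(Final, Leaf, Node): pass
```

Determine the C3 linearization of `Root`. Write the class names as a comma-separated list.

Root, Final, Base, Inner, Leaf, Node, Mixin3, Delta, Alpha, object

L[Root] = Root + merge(L[Final], L[Leaf], L[Node], [Final Leaf Node])
  take Final:  [Final Base Inner Alpha object] + [Leaf Mixin3 Delta object] + [Node Mixin3 Delta Alpha object] + [Final Leaf Node]
  take Base:  [Base Inner Alpha object] + [Leaf Mixin3 Delta object] + [Node Mixin3 Delta Alpha object] + [Leaf Node]
  take Inner:  [Inner Alpha object] + [Leaf Mixin3 Delta object] + [Node Mixin3 Delta Alpha object] + [Leaf Node]
  take Leaf:  [Alpha object] + [Leaf Mixin3 Delta object] + [Node Mixin3 Delta Alpha object] + [Leaf Node]
  take Node:  [Alpha object] + [Mixin3 Delta object] + [Node Mixin3 Delta Alpha object] + [Node]
  take Mixin3:  [Alpha object] + [Mixin3 Delta object] + [Mixin3 Delta Alpha object]
  take Delta:  [Alpha object] + [Delta object] + [Delta Alpha object]
  take Alpha:  [Alpha object] + [object] + [Alpha object]
  take object:  [object] + [object] + [object]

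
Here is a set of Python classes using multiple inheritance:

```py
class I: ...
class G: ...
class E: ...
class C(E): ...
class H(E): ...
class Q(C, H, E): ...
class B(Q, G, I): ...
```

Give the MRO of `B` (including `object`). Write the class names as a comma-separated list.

L[B] = B + merge(L[Q], L[G], L[I], [Q G I])
  take Q:  [Q C H E object] + [G object] + [I object] + [Q G I]
  take C:  [C H E object] + [G object] + [I object] + [G I]
  take H:  [H E object] + [G object] + [I object] + [G I]
  take E:  [E object] + [G object] + [I object] + [G I]
  take G:  [object] + [G object] + [I object] + [G I]
  take I:  [object] + [object] + [I object] + [I]
  take object:  [object] + [object] + [object]

B, Q, C, H, E, G, I, object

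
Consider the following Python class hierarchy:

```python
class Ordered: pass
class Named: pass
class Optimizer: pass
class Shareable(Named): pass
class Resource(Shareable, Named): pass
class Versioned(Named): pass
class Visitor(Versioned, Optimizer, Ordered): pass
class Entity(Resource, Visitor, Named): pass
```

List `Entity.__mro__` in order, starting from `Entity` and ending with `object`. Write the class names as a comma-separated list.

Entity, Resource, Shareable, Visitor, Versioned, Named, Optimizer, Ordered, object

L[Entity] = Entity + merge(L[Resource], L[Visitor], L[Named], [Resource Visitor Named])
  take Resource:  [Resource Shareable Named object] + [Visitor Versioned Named Optimizer Ordered object] + [Named object] + [Resource Visitor Named]
  take Shareable:  [Shareable Named object] + [Visitor Versioned Named Optimizer Ordered object] + [Named object] + [Visitor Named]
  take Visitor:  [Named object] + [Visitor Versioned Named Optimizer Ordered object] + [Named object] + [Visitor Named]
  take Versioned:  [Named object] + [Versioned Named Optimizer Ordered object] + [Named object] + [Named]
  take Named:  [Named object] + [Named Optimizer Ordered object] + [Named object] + [Named]
  take Optimizer:  [object] + [Optimizer Ordered object] + [object]
  take Ordered:  [object] + [Ordered object] + [object]
  take object:  [object] + [object] + [object]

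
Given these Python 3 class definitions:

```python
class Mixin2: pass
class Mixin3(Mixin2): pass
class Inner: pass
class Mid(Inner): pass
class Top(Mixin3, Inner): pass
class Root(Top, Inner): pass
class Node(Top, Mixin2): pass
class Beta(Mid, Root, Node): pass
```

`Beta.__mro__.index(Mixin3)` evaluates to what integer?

L[Beta] = Beta + merge(L[Mid], L[Root], L[Node], [Mid Root Node])
  take Mid:  [Mid Inner object] + [Root Top Mixin3 Mixin2 Inner object] + [Node Top Mixin3 Mixin2 Inner object] + [Mid Root Node]
  take Root:  [Inner object] + [Root Top Mixin3 Mixin2 Inner object] + [Node Top Mixin3 Mixin2 Inner object] + [Root Node]
  take Node:  [Inner object] + [Top Mixin3 Mixin2 Inner object] + [Node Top Mixin3 Mixin2 Inner object] + [Node]
  take Top:  [Inner object] + [Top Mixin3 Mixin2 Inner object] + [Top Mixin3 Mixin2 Inner object]
  take Mixin3:  [Inner object] + [Mixin3 Mixin2 Inner object] + [Mixin3 Mixin2 Inner object]
  take Mixin2:  [Inner object] + [Mixin2 Inner object] + [Mixin2 Inner object]
  take Inner:  [Inner object] + [Inner object] + [Inner object]
  take object:  [object] + [object] + [object]
MRO: Beta Mid Root Node Top Mixin3 Mixin2 Inner object
Mixin3 sits at index 5.

5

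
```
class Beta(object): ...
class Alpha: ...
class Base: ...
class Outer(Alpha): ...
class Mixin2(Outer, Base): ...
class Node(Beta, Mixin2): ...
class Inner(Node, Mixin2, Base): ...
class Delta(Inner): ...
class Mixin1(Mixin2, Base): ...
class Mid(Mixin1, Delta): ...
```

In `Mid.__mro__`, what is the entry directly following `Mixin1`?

Delta

L[Mid] = Mid + merge(L[Mixin1], L[Delta], [Mixin1 Delta])
  take Mixin1:  [Mixin1 Mixin2 Outer Alpha Base object] + [Delta Inner Node Beta Mixin2 Outer Alpha Base object] + [Mixin1 Delta]
  take Delta:  [Mixin2 Outer Alpha Base object] + [Delta Inner Node Beta Mixin2 Outer Alpha Base object] + [Delta]
  take Inner:  [Mixin2 Outer Alpha Base object] + [Inner Node Beta Mixin2 Outer Alpha Base object]
  take Node:  [Mixin2 Outer Alpha Base object] + [Node Beta Mixin2 Outer Alpha Base object]
  take Beta:  [Mixin2 Outer Alpha Base object] + [Beta Mixin2 Outer Alpha Base object]
  take Mixin2:  [Mixin2 Outer Alpha Base object] + [Mixin2 Outer Alpha Base object]
  take Outer:  [Outer Alpha Base object] + [Outer Alpha Base object]
  take Alpha:  [Alpha Base object] + [Alpha Base object]
  take Base:  [Base object] + [Base object]
  take object:  [object] + [object]
MRO: Mid Mixin1 Delta Inner Node Beta Mixin2 Outer Alpha Base object
Mixin1 is at position 1; next is Delta.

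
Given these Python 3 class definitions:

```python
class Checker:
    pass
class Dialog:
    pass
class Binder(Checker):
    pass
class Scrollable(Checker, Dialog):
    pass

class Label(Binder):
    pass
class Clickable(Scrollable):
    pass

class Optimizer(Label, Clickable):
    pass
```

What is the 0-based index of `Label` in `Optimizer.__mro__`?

L[Optimizer] = Optimizer + merge(L[Label], L[Clickable], [Label Clickable])
  take Label:  [Label Binder Checker object] + [Clickable Scrollable Checker Dialog object] + [Label Clickable]
  take Binder:  [Binder Checker object] + [Clickable Scrollable Checker Dialog object] + [Clickable]
  take Clickable:  [Checker object] + [Clickable Scrollable Checker Dialog object] + [Clickable]
  take Scrollable:  [Checker object] + [Scrollable Checker Dialog object]
  take Checker:  [Checker object] + [Checker Dialog object]
  take Dialog:  [object] + [Dialog object]
  take object:  [object] + [object]
MRO: Optimizer Label Binder Clickable Scrollable Checker Dialog object
Label sits at index 1.

1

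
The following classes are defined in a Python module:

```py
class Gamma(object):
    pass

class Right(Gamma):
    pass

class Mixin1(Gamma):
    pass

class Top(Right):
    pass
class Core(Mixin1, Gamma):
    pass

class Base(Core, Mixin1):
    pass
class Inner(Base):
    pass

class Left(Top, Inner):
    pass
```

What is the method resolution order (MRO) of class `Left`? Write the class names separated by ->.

L[Left] = Left + merge(L[Top], L[Inner], [Top Inner])
  take Top:  [Top Right Gamma object] + [Inner Base Core Mixin1 Gamma object] + [Top Inner]
  take Right:  [Right Gamma object] + [Inner Base Core Mixin1 Gamma object] + [Inner]
  take Inner:  [Gamma object] + [Inner Base Core Mixin1 Gamma object] + [Inner]
  take Base:  [Gamma object] + [Base Core Mixin1 Gamma object]
  take Core:  [Gamma object] + [Core Mixin1 Gamma object]
  take Mixin1:  [Gamma object] + [Mixin1 Gamma object]
  take Gamma:  [Gamma object] + [Gamma object]
  take object:  [object] + [object]

Left -> Top -> Right -> Inner -> Base -> Core -> Mixin1 -> Gamma -> object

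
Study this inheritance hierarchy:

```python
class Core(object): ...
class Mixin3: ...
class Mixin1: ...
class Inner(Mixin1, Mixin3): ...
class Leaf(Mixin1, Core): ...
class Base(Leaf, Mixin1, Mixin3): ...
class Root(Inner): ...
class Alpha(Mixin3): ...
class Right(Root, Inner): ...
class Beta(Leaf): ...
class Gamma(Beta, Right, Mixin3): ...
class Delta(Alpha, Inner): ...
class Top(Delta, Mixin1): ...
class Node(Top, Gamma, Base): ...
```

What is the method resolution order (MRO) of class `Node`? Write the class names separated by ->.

L[Node] = Node + merge(L[Top], L[Gamma], L[Base], [Top Gamma Base])
  take Top:  [Top Delta Alpha Inner Mixin1 Mixin3 object] + [Gamma Beta Leaf Right Root Inner Mixin1 Core Mixin3 object] + [Base Leaf Mixin1 Core Mixin3 object] + [Top Gamma Base]
  take Delta:  [Delta Alpha Inner Mixin1 Mixin3 object] + [Gamma Beta Leaf Right Root Inner Mixin1 Core Mixin3 object] + [Base Leaf Mixin1 Core Mixin3 object] + [Gamma Base]
  take Alpha:  [Alpha Inner Mixin1 Mixin3 object] + [Gamma Beta Leaf Right Root Inner Mixin1 Core Mixin3 object] + [Base Leaf Mixin1 Core Mixin3 object] + [Gamma Base]
  take Gamma:  [Inner Mixin1 Mixin3 object] + [Gamma Beta Leaf Right Root Inner Mixin1 Core Mixin3 object] + [Base Leaf Mixin1 Core Mixin3 object] + [Gamma Base]
  take Beta:  [Inner Mixin1 Mixin3 object] + [Beta Leaf Right Root Inner Mixin1 Core Mixin3 object] + [Base Leaf Mixin1 Core Mixin3 object] + [Base]
  take Base:  [Inner Mixin1 Mixin3 object] + [Leaf Right Root Inner Mixin1 Core Mixin3 object] + [Base Leaf Mixin1 Core Mixin3 object] + [Base]
  take Leaf:  [Inner Mixin1 Mixin3 object] + [Leaf Right Root Inner Mixin1 Core Mixin3 object] + [Leaf Mixin1 Core Mixin3 object]
  take Right:  [Inner Mixin1 Mixin3 object] + [Right Root Inner Mixin1 Core Mixin3 object] + [Mixin1 Core Mixin3 object]
  take Root:  [Inner Mixin1 Mixin3 object] + [Root Inner Mixin1 Core Mixin3 object] + [Mixin1 Core Mixin3 object]
  take Inner:  [Inner Mixin1 Mixin3 object] + [Inner Mixin1 Core Mixin3 object] + [Mixin1 Core Mixin3 object]
  take Mixin1:  [Mixin1 Mixin3 object] + [Mixin1 Core Mixin3 object] + [Mixin1 Core Mixin3 object]
  take Core:  [Mixin3 object] + [Core Mixin3 object] + [Core Mixin3 object]
  take Mixin3:  [Mixin3 object] + [Mixin3 object] + [Mixin3 object]
  take object:  [object] + [object] + [object]

Node -> Top -> Delta -> Alpha -> Gamma -> Beta -> Base -> Leaf -> Right -> Root -> Inner -> Mixin1 -> Core -> Mixin3 -> object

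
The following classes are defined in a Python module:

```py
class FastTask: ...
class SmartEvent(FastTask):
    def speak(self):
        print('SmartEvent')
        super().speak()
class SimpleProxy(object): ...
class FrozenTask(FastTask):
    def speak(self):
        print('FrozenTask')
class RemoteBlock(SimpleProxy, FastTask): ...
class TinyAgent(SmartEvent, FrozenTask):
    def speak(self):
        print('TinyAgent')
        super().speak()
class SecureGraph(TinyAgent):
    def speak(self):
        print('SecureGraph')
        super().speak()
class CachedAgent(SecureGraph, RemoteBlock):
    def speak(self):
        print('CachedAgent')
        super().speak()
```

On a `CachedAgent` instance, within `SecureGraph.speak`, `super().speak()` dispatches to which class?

L[CachedAgent] = CachedAgent + merge(L[SecureGraph], L[RemoteBlock], [SecureGraph RemoteBlock])
  take SecureGraph:  [SecureGraph TinyAgent SmartEvent FrozenTask FastTask object] + [RemoteBlock SimpleProxy FastTask object] + [SecureGraph RemoteBlock]
  take TinyAgent:  [TinyAgent SmartEvent FrozenTask FastTask object] + [RemoteBlock SimpleProxy FastTask object] + [RemoteBlock]
  take SmartEvent:  [SmartEvent FrozenTask FastTask object] + [RemoteBlock SimpleProxy FastTask object] + [RemoteBlock]
  take FrozenTask:  [FrozenTask FastTask object] + [RemoteBlock SimpleProxy FastTask object] + [RemoteBlock]
  take RemoteBlock:  [FastTask object] + [RemoteBlock SimpleProxy FastTask object] + [RemoteBlock]
  take SimpleProxy:  [FastTask object] + [SimpleProxy FastTask object]
  take FastTask:  [FastTask object] + [FastTask object]
  take object:  [object] + [object]
MRO: CachedAgent SecureGraph TinyAgent SmartEvent FrozenTask RemoteBlock SimpleProxy FastTask object
super() in SecureGraph.speak on a CachedAgent instance goes to the class after SecureGraph in CachedAgent's MRO: TinyAgent.

TinyAgent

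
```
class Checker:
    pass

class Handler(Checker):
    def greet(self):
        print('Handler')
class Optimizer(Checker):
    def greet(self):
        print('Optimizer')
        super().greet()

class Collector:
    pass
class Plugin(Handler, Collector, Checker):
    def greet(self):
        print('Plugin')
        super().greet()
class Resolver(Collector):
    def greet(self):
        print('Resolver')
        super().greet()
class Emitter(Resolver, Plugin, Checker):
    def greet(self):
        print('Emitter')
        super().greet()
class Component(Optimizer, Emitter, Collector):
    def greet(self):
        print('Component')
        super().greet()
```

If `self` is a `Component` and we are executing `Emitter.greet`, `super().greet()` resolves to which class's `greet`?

L[Component] = Component + merge(L[Optimizer], L[Emitter], L[Collector], [Optimizer Emitter Collector])
  take Optimizer:  [Optimizer Checker object] + [Emitter Resolver Plugin Handler Collector Checker object] + [Collector object] + [Optimizer Emitter Collector]
  take Emitter:  [Checker object] + [Emitter Resolver Plugin Handler Collector Checker object] + [Collector object] + [Emitter Collector]
  take Resolver:  [Checker object] + [Resolver Plugin Handler Collector Checker object] + [Collector object] + [Collector]
  take Plugin:  [Checker object] + [Plugin Handler Collector Checker object] + [Collector object] + [Collector]
  take Handler:  [Checker object] + [Handler Collector Checker object] + [Collector object] + [Collector]
  take Collector:  [Checker object] + [Collector Checker object] + [Collector object] + [Collector]
  take Checker:  [Checker object] + [Checker object] + [object]
  take object:  [object] + [object] + [object]
MRO: Component Optimizer Emitter Resolver Plugin Handler Collector Checker object
super() in Emitter.greet on a Component instance goes to the class after Emitter in Component's MRO: Resolver.

Resolver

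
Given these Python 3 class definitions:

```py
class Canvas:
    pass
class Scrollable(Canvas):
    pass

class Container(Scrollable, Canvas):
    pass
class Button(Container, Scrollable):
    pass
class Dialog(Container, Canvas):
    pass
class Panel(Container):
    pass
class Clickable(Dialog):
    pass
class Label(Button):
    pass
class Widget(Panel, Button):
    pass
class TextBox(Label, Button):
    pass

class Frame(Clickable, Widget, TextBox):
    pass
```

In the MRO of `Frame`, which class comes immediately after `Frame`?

L[Frame] = Frame + merge(L[Clickable], L[Widget], L[TextBox], [Clickable Widget TextBox])
  take Clickable:  [Clickable Dialog Container Scrollable Canvas object] + [Widget Panel Button Container Scrollable Canvas object] + [TextBox Label Button Container Scrollable Canvas object] + [Clickable Widget TextBox]
  take Dialog:  [Dialog Container Scrollable Canvas object] + [Widget Panel Button Container Scrollable Canvas object] + [TextBox Label Button Container Scrollable Canvas object] + [Widget TextBox]
  take Widget:  [Container Scrollable Canvas object] + [Widget Panel Button Container Scrollable Canvas object] + [TextBox Label Button Container Scrollable Canvas object] + [Widget TextBox]
  take Panel:  [Container Scrollable Canvas object] + [Panel Button Container Scrollable Canvas object] + [TextBox Label Button Container Scrollable Canvas object] + [TextBox]
  take TextBox:  [Container Scrollable Canvas object] + [Button Container Scrollable Canvas object] + [TextBox Label Button Container Scrollable Canvas object] + [TextBox]
  take Label:  [Container Scrollable Canvas object] + [Button Container Scrollable Canvas object] + [Label Button Container Scrollable Canvas object]
  take Button:  [Container Scrollable Canvas object] + [Button Container Scrollable Canvas object] + [Button Container Scrollable Canvas object]
  take Container:  [Container Scrollable Canvas object] + [Container Scrollable Canvas object] + [Container Scrollable Canvas object]
  take Scrollable:  [Scrollable Canvas object] + [Scrollable Canvas object] + [Scrollable Canvas object]
  take Canvas:  [Canvas object] + [Canvas object] + [Canvas object]
  take object:  [object] + [object] + [object]
MRO: Frame Clickable Dialog Widget Panel TextBox Label Button Container Scrollable Canvas object
Frame is at position 0; next is Clickable.

Clickable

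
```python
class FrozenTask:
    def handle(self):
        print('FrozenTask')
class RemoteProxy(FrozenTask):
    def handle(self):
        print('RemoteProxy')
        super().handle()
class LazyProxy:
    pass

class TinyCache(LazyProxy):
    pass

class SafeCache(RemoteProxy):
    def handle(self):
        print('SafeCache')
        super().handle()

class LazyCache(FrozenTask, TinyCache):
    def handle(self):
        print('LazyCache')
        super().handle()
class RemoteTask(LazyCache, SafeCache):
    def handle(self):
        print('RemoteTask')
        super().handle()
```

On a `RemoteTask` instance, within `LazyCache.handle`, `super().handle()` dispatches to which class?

L[RemoteTask] = RemoteTask + merge(L[LazyCache], L[SafeCache], [LazyCache SafeCache])
  take LazyCache:  [LazyCache FrozenTask TinyCache LazyProxy object] + [SafeCache RemoteProxy FrozenTask object] + [LazyCache SafeCache]
  take SafeCache:  [FrozenTask TinyCache LazyProxy object] + [SafeCache RemoteProxy FrozenTask object] + [SafeCache]
  take RemoteProxy:  [FrozenTask TinyCache LazyProxy object] + [RemoteProxy FrozenTask object]
  take FrozenTask:  [FrozenTask TinyCache LazyProxy object] + [FrozenTask object]
  take TinyCache:  [TinyCache LazyProxy object] + [object]
  take LazyProxy:  [LazyProxy object] + [object]
  take object:  [object] + [object]
MRO: RemoteTask LazyCache SafeCache RemoteProxy FrozenTask TinyCache LazyProxy object
super() in LazyCache.handle on a RemoteTask instance goes to the class after LazyCache in RemoteTask's MRO: SafeCache.

SafeCache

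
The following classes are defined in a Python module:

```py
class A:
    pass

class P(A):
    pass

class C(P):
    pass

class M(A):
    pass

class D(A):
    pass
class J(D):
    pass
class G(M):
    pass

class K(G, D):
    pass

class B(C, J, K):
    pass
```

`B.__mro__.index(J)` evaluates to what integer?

L[B] = B + merge(L[C], L[J], L[K], [C J K])
  take C:  [C P A object] + [J D A object] + [K G M D A object] + [C J K]
  take P:  [P A object] + [J D A object] + [K G M D A object] + [J K]
  take J:  [A object] + [J D A object] + [K G M D A object] + [J K]
  take K:  [A object] + [D A object] + [K G M D A object] + [K]
  take G:  [A object] + [D A object] + [G M D A object]
  take M:  [A object] + [D A object] + [M D A object]
  take D:  [A object] + [D A object] + [D A object]
  take A:  [A object] + [A object] + [A object]
  take object:  [object] + [object] + [object]
MRO: B C P J K G M D A object
J sits at index 3.

3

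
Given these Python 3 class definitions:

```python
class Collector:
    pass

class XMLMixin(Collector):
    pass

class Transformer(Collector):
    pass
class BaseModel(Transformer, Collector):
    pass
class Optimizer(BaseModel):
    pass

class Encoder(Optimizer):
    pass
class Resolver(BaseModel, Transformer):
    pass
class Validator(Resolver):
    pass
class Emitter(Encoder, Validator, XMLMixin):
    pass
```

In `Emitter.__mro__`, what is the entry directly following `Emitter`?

Encoder

L[Emitter] = Emitter + merge(L[Encoder], L[Validator], L[XMLMixin], [Encoder Validator XMLMixin])
  take Encoder:  [Encoder Optimizer BaseModel Transformer Collector object] + [Validator Resolver BaseModel Transformer Collector object] + [XMLMixin Collector object] + [Encoder Validator XMLMixin]
  take Optimizer:  [Optimizer BaseModel Transformer Collector object] + [Validator Resolver BaseModel Transformer Collector object] + [XMLMixin Collector object] + [Validator XMLMixin]
  take Validator:  [BaseModel Transformer Collector object] + [Validator Resolver BaseModel Transformer Collector object] + [XMLMixin Collector object] + [Validator XMLMixin]
  take Resolver:  [BaseModel Transformer Collector object] + [Resolver BaseModel Transformer Collector object] + [XMLMixin Collector object] + [XMLMixin]
  take BaseModel:  [BaseModel Transformer Collector object] + [BaseModel Transformer Collector object] + [XMLMixin Collector object] + [XMLMixin]
  take Transformer:  [Transformer Collector object] + [Transformer Collector object] + [XMLMixin Collector object] + [XMLMixin]
  take XMLMixin:  [Collector object] + [Collector object] + [XMLMixin Collector object] + [XMLMixin]
  take Collector:  [Collector object] + [Collector object] + [Collector object]
  take object:  [object] + [object] + [object]
MRO: Emitter Encoder Optimizer Validator Resolver BaseModel Transformer XMLMixin Collector object
Emitter is at position 0; next is Encoder.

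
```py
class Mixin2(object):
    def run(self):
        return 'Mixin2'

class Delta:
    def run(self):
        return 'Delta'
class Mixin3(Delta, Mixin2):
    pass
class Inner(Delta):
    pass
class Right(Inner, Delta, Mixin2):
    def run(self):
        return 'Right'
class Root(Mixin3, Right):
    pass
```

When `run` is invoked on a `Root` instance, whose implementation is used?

L[Root] = Root + merge(L[Mixin3], L[Right], [Mixin3 Right])
  take Mixin3:  [Mixin3 Delta Mixin2 object] + [Right Inner Delta Mixin2 object] + [Mixin3 Right]
  take Right:  [Delta Mixin2 object] + [Right Inner Delta Mixin2 object] + [Right]
  take Inner:  [Delta Mixin2 object] + [Inner Delta Mixin2 object]
  take Delta:  [Delta Mixin2 object] + [Delta Mixin2 object]
  take Mixin2:  [Mixin2 object] + [Mixin2 object]
  take object:  [object] + [object]
MRO: Root Mixin3 Right Inner Delta Mixin2 object
run is defined in: Delta, Mixin2, Right. First along the MRO is Right.

Right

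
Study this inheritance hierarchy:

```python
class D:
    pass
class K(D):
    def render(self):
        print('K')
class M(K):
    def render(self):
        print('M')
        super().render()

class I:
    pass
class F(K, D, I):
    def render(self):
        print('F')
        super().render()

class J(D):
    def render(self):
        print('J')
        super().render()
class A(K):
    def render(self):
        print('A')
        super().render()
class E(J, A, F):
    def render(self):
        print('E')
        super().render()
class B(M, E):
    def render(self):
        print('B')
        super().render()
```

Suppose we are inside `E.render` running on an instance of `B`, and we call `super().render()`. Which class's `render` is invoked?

L[B] = B + merge(L[M], L[E], [M E])
  take M:  [M K D object] + [E J A F K D I object] + [M E]
  take E:  [K D object] + [E J A F K D I object] + [E]
  take J:  [K D object] + [J A F K D I object]
  take A:  [K D object] + [A F K D I object]
  take F:  [K D object] + [F K D I object]
  take K:  [K D object] + [K D I object]
  take D:  [D object] + [D I object]
  take I:  [object] + [I object]
  take object:  [object] + [object]
MRO: B M E J A F K D I object
super() in E.render on a B instance goes to the class after E in B's MRO: J.

J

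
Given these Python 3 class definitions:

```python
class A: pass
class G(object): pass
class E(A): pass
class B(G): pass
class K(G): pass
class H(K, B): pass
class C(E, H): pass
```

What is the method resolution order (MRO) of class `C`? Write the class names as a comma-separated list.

C, E, A, H, K, B, G, object

L[C] = C + merge(L[E], L[H], [E H])
  take E:  [E A object] + [H K B G object] + [E H]
  take A:  [A object] + [H K B G object] + [H]
  take H:  [object] + [H K B G object] + [H]
  take K:  [object] + [K B G object]
  take B:  [object] + [B G object]
  take G:  [object] + [G object]
  take object:  [object] + [object]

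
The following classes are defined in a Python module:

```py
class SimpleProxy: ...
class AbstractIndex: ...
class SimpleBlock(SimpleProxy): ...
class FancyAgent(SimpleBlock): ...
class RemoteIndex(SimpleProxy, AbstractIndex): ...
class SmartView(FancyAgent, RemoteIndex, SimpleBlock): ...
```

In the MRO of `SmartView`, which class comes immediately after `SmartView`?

L[SmartView] = SmartView + merge(L[FancyAgent], L[RemoteIndex], L[SimpleBlock], [FancyAgent RemoteIndex SimpleBlock])
  take FancyAgent:  [FancyAgent SimpleBlock SimpleProxy object] + [RemoteIndex SimpleProxy AbstractIndex object] + [SimpleBlock SimpleProxy object] + [FancyAgent RemoteIndex SimpleBlock]
  take RemoteIndex:  [SimpleBlock SimpleProxy object] + [RemoteIndex SimpleProxy AbstractIndex object] + [SimpleBlock SimpleProxy object] + [RemoteIndex SimpleBlock]
  take SimpleBlock:  [SimpleBlock SimpleProxy object] + [SimpleProxy AbstractIndex object] + [SimpleBlock SimpleProxy object] + [SimpleBlock]
  take SimpleProxy:  [SimpleProxy object] + [SimpleProxy AbstractIndex object] + [SimpleProxy object]
  take AbstractIndex:  [object] + [AbstractIndex object] + [object]
  take object:  [object] + [object] + [object]
MRO: SmartView FancyAgent RemoteIndex SimpleBlock SimpleProxy AbstractIndex object
SmartView is at position 0; next is FancyAgent.

FancyAgent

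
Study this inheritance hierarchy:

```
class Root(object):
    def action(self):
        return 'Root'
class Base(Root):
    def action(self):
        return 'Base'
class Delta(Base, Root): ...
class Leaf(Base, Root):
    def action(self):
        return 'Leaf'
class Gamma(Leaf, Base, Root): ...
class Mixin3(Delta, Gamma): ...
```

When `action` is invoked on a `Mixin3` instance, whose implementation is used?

Leaf

L[Mixin3] = Mixin3 + merge(L[Delta], L[Gamma], [Delta Gamma])
  take Delta:  [Delta Base Root object] + [Gamma Leaf Base Root object] + [Delta Gamma]
  take Gamma:  [Base Root object] + [Gamma Leaf Base Root object] + [Gamma]
  take Leaf:  [Base Root object] + [Leaf Base Root object]
  take Base:  [Base Root object] + [Base Root object]
  take Root:  [Root object] + [Root object]
  take object:  [object] + [object]
MRO: Mixin3 Delta Gamma Leaf Base Root object
action is defined in: Base, Leaf, Root. First along the MRO is Leaf.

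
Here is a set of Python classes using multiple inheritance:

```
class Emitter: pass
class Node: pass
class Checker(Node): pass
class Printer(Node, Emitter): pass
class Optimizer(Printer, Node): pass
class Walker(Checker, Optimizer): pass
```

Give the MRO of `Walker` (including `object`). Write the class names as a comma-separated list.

Walker, Checker, Optimizer, Printer, Node, Emitter, object

L[Walker] = Walker + merge(L[Checker], L[Optimizer], [Checker Optimizer])
  take Checker:  [Checker Node object] + [Optimizer Printer Node Emitter object] + [Checker Optimizer]
  take Optimizer:  [Node object] + [Optimizer Printer Node Emitter object] + [Optimizer]
  take Printer:  [Node object] + [Printer Node Emitter object]
  take Node:  [Node object] + [Node Emitter object]
  take Emitter:  [object] + [Emitter object]
  take object:  [object] + [object]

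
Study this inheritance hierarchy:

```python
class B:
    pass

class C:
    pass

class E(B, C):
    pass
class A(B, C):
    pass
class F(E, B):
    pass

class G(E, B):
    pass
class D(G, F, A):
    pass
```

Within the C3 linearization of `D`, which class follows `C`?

object

L[D] = D + merge(L[G], L[F], L[A], [G F A])
  take G:  [G E B C object] + [F E B C object] + [A B C object] + [G F A]
  take F:  [E B C object] + [F E B C object] + [A B C object] + [F A]
  take E:  [E B C object] + [E B C object] + [A B C object] + [A]
  take A:  [B C object] + [B C object] + [A B C object] + [A]
  take B:  [B C object] + [B C object] + [B C object]
  take C:  [C object] + [C object] + [C object]
  take object:  [object] + [object] + [object]
MRO: D G F E A B C object
C is at position 6; next is object.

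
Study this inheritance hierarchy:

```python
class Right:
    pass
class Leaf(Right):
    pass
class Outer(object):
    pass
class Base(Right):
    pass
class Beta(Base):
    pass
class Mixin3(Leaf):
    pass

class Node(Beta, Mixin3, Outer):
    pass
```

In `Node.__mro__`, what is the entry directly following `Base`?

L[Node] = Node + merge(L[Beta], L[Mixin3], L[Outer], [Beta Mixin3 Outer])
  take Beta:  [Beta Base Right object] + [Mixin3 Leaf Right object] + [Outer object] + [Beta Mixin3 Outer]
  take Base:  [Base Right object] + [Mixin3 Leaf Right object] + [Outer object] + [Mixin3 Outer]
  take Mixin3:  [Right object] + [Mixin3 Leaf Right object] + [Outer object] + [Mixin3 Outer]
  take Leaf:  [Right object] + [Leaf Right object] + [Outer object] + [Outer]
  take Right:  [Right object] + [Right object] + [Outer object] + [Outer]
  take Outer:  [object] + [object] + [Outer object] + [Outer]
  take object:  [object] + [object] + [object]
MRO: Node Beta Base Mixin3 Leaf Right Outer object
Base is at position 2; next is Mixin3.

Mixin3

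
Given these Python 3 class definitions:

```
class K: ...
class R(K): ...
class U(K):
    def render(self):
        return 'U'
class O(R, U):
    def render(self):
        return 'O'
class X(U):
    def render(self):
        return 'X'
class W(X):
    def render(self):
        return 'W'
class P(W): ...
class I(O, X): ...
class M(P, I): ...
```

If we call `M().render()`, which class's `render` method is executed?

W

L[M] = M + merge(L[P], L[I], [P I])
  take P:  [P W X U K object] + [I O R X U K object] + [P I]
  take W:  [W X U K object] + [I O R X U K object] + [I]
  take I:  [X U K object] + [I O R X U K object] + [I]
  take O:  [X U K object] + [O R X U K object]
  take R:  [X U K object] + [R X U K object]
  take X:  [X U K object] + [X U K object]
  take U:  [U K object] + [U K object]
  take K:  [K object] + [K object]
  take object:  [object] + [object]
MRO: M P W I O R X U K object
render is defined in: O, U, W, X. First along the MRO is W.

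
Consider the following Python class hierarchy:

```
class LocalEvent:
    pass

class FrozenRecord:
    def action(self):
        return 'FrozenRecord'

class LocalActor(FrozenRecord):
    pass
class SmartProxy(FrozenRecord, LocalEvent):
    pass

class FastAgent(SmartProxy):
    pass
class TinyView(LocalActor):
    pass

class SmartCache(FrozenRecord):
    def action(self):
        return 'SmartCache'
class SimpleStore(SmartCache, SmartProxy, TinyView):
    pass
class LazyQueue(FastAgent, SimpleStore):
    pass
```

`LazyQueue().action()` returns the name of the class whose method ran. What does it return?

L[LazyQueue] = LazyQueue + merge(L[FastAgent], L[SimpleStore], [FastAgent SimpleStore])
  take FastAgent:  [FastAgent SmartProxy FrozenRecord LocalEvent object] + [SimpleStore SmartCache SmartProxy TinyView LocalActor FrozenRecord LocalEvent object] + [FastAgent SimpleStore]
  take SimpleStore:  [SmartProxy FrozenRecord LocalEvent object] + [SimpleStore SmartCache SmartProxy TinyView LocalActor FrozenRecord LocalEvent object] + [SimpleStore]
  take SmartCache:  [SmartProxy FrozenRecord LocalEvent object] + [SmartCache SmartProxy TinyView LocalActor FrozenRecord LocalEvent object]
  take SmartProxy:  [SmartProxy FrozenRecord LocalEvent object] + [SmartProxy TinyView LocalActor FrozenRecord LocalEvent object]
  take TinyView:  [FrozenRecord LocalEvent object] + [TinyView LocalActor FrozenRecord LocalEvent object]
  take LocalActor:  [FrozenRecord LocalEvent object] + [LocalActor FrozenRecord LocalEvent object]
  take FrozenRecord:  [FrozenRecord LocalEvent object] + [FrozenRecord LocalEvent object]
  take LocalEvent:  [LocalEvent object] + [LocalEvent object]
  take object:  [object] + [object]
MRO: LazyQueue FastAgent SimpleStore SmartCache SmartProxy TinyView LocalActor FrozenRecord LocalEvent object
action is defined in: FrozenRecord, SmartCache. First along the MRO is SmartCache.

SmartCache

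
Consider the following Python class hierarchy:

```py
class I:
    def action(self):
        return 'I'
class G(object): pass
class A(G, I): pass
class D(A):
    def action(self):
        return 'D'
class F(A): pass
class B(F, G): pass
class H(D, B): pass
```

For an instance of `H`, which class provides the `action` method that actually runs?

D

L[H] = H + merge(L[D], L[B], [D B])
  take D:  [D A G I object] + [B F A G I object] + [D B]
  take B:  [A G I object] + [B F A G I object] + [B]
  take F:  [A G I object] + [F A G I object]
  take A:  [A G I object] + [A G I object]
  take G:  [G I object] + [G I object]
  take I:  [I object] + [I object]
  take object:  [object] + [object]
MRO: H D B F A G I object
action is defined in: D, I. First along the MRO is D.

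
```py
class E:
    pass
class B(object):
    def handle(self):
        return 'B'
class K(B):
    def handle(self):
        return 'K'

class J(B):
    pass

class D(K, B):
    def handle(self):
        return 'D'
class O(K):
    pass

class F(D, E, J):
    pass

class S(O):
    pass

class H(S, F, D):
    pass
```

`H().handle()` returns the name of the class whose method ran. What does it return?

L[H] = H + merge(L[S], L[F], L[D], [S F D])
  take S:  [S O K B object] + [F D K E J B object] + [D K B object] + [S F D]
  take O:  [O K B object] + [F D K E J B object] + [D K B object] + [F D]
  take F:  [K B object] + [F D K E J B object] + [D K B object] + [F D]
  take D:  [K B object] + [D K E J B object] + [D K B object] + [D]
  take K:  [K B object] + [K E J B object] + [K B object]
  take E:  [B object] + [E J B object] + [B object]
  take J:  [B object] + [J B object] + [B object]
  take B:  [B object] + [B object] + [B object]
  take object:  [object] + [object] + [object]
MRO: H S O F D K E J B object
handle is defined in: B, D, K. First along the MRO is D.

D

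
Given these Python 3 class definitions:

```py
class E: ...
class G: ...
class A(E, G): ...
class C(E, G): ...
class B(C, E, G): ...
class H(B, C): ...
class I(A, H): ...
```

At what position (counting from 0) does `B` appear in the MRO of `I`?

L[I] = I + merge(L[A], L[H], [A H])
  take A:  [A E G object] + [H B C E G object] + [A H]
  take H:  [E G object] + [H B C E G object] + [H]
  take B:  [E G object] + [B C E G object]
  take C:  [E G object] + [C E G object]
  take E:  [E G object] + [E G object]
  take G:  [G object] + [G object]
  take object:  [object] + [object]
MRO: I A H B C E G object
B sits at index 3.

3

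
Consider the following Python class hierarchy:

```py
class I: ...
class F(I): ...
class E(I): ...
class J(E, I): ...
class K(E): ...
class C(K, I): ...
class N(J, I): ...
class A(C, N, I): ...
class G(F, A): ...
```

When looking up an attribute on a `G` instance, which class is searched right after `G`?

F

L[G] = G + merge(L[F], L[A], [F A])
  take F:  [F I object] + [A C K N J E I object] + [F A]
  take A:  [I object] + [A C K N J E I object] + [A]
  take C:  [I object] + [C K N J E I object]
  take K:  [I object] + [K N J E I object]
  take N:  [I object] + [N J E I object]
  take J:  [I object] + [J E I object]
  take E:  [I object] + [E I object]
  take I:  [I object] + [I object]
  take object:  [object] + [object]
MRO: G F A C K N J E I object
G is at position 0; next is F.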